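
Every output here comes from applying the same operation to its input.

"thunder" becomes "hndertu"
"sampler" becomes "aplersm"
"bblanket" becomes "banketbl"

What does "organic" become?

Each output is the input with this applied: move the first 2 characters to the end (rotate left by 2), then swap the first and last characters.
On "organic" that produces "ranicog".
(Check on "bblanket": → "lanketbb" → "banketbl" ✓)

ranicog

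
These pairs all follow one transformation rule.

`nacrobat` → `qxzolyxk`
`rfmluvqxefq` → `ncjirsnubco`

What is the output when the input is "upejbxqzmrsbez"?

Rule — shift every letter 3 places backward in the alphabet (wrapping around), then swap the first and last characters.
For "upejbxqzmrsbez", step one produces "rmbgyunwjopybw"; step two turns that into "wmbgyunwjopybr".

wmbgyunwjopybr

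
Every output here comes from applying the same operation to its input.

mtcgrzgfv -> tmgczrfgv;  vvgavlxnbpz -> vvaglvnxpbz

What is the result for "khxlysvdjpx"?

Each output is the input with this applied: swap each adjacent pair of characters (1↔2, 3↔4, ...).
For "khxlysvdjpx" the result is "hklxsydvpjx".

hklxsydvpjx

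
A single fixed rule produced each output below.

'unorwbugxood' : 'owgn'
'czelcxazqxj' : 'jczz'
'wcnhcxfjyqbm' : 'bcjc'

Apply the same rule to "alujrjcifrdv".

The transformation: keep one character in every 3, starting at position 2 (positions 2nd, 5th, 8th, ...), then swap the first and last characters.
For "alujrjcifrdv" the result is "dril".

dril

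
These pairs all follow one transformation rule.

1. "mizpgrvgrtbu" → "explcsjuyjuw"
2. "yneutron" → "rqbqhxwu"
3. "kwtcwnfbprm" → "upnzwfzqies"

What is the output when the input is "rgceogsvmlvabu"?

What's happening: shift every letter 3 places forward in the alphabet (wrapping around), then move the last 2 characters to the front (rotate right by 2).
On "rgceogsvmlvabu": the first step gives "ujfhrjvypoydex", and the second then gives "exujfhrjvypoyd".

exujfhrjvypoyd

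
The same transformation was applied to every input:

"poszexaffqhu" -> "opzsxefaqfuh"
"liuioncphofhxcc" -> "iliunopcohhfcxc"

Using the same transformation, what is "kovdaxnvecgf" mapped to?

okdvxavncefg

The pattern: swap each adjacent pair of characters (1↔2, 3↔4, ...).
Doing the same to "kovdaxnvecgf": "okdvxavncefg".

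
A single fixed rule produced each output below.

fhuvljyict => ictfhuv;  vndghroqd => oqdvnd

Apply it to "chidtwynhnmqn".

mqnchidtwy

The transformation: move the last 3 characters to the front (rotate right by 3), then delete the last 3 characters.
For "chidtwynhnmqn", step one produces "mqnchidtwynhn"; step two turns that into "mqnchidtwy".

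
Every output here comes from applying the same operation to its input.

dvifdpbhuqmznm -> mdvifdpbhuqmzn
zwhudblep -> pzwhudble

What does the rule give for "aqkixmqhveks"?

In each case the input is transformed by: move the last character to the front.
So "aqkixmqhveks" becomes "saqkixmqhvek".

saqkixmqhvek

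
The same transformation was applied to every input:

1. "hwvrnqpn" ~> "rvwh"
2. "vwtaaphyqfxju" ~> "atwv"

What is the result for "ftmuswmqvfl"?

umtf

Looking at the pairs, the operation is to reverse the string, then keep only the last 4 characters.
On "ftmuswmqvfl": the first step gives "lfvqmwsumtf", and the second then gives "umtf".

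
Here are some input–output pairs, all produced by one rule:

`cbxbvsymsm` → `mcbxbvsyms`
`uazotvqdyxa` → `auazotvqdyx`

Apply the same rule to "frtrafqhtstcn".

nfrtrafqhtstc

The pattern: move the last character to the front.
"frtrafqhtstcn" → "nfrtrafqhtstc".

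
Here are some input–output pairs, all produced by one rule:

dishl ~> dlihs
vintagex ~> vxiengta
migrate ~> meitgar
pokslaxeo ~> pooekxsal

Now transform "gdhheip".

gpdiheh

Rule — take characters alternately from the front and the back (1st, last, 2nd, 2nd-last, ...).
"gdhheip" → "gpdiheh".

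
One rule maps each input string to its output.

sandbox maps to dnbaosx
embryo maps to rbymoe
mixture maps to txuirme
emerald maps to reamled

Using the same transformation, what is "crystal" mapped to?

sytracl

Rule — move the first 3 characters to the end (rotate left by 3), then take characters alternately from the front and the back (1st, last, 2nd, 2nd-last, ...).
Applying that to "crystal" gives "sytracl".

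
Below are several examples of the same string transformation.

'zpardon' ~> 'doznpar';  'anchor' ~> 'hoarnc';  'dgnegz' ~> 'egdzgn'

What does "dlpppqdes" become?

dedslpppq

The pattern: swap the first and last characters, then move the last 3 characters to the front (rotate right by 3).
Applying that to "dlpppqdes" gives "dedslpppq".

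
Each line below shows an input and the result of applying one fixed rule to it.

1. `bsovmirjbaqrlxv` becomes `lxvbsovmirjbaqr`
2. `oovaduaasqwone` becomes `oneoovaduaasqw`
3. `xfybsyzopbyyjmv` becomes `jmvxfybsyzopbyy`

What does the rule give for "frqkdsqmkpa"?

Looking at the pairs, the operation is to move the last 3 characters to the front (rotate right by 3).
Doing the same to "frqkdsqmkpa": "kpafrqkdsqm".

kpafrqkdsqm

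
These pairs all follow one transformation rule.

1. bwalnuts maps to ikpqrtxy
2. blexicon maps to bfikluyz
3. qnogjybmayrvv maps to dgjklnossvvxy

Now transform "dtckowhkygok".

adehhhllqtvz

In each case the input is transformed by: shift every letter 3 places backward in the alphabet (wrapping around), then sort the characters into alphabetical order.
"dtckowhkygok" → "adehhhllqtvz".
(Check on "blexicon": → "yibufzlk" → "bfikluyz" ✓)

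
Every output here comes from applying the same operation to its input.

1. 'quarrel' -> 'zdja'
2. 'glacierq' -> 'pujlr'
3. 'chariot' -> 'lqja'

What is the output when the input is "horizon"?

What's happening: delete the last 3 characters, then shift every letter 9 places forward in the alphabet (wrapping around).
Working it through for "horizon": intermediate "hori", final "qxar".

qxar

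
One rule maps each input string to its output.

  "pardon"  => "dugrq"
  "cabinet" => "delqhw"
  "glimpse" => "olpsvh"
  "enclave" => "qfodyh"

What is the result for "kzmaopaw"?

cpdrsdz

Each output is the input with this applied: shift every letter 3 places forward in the alphabet (wrapping around), then delete the first character.
Working it through for "kzmaopaw": intermediate "ncpdrsdz", final "cpdrsdz".
(Check on "pardon": → "sdugrq" → "dugrq" ✓)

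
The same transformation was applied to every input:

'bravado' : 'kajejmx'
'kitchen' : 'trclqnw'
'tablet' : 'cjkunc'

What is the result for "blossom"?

The rule is to shift every letter 9 places forward in the alphabet (wrapping around).
So "blossom" becomes "kuxbbxv".

kuxbbxv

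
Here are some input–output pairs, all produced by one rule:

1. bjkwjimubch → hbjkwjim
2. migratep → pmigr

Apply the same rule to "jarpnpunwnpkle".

The rule is to move the last character to the front, then delete the last 3 characters.
"jarpnpunwnpkle" → "ejarpnpunwnpkl" → "ejarpnpunwn".

ejarpnpunwn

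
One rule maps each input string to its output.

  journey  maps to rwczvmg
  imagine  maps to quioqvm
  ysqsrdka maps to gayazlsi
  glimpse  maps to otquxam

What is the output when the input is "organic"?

wzoivqk

In each case the input is transformed by: shift every letter 8 places forward in the alphabet (wrapping around).
So "organic" becomes "wzoivqk".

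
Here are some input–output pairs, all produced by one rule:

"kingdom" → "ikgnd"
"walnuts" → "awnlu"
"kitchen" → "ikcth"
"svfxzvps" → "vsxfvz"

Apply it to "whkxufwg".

The rule is to delete the last 2 characters, then swap each adjacent pair of characters (1↔2, 3↔4, ...).
For "whkxufwg", step one produces "whkxuf"; step two turns that into "hwxkfu".

hwxkfu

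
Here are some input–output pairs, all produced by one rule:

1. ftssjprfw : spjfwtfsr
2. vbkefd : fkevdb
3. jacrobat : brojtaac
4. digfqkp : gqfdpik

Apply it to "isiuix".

iiuixs

Each output is the input with this applied: take characters alternately from the front and the back (1st, last, 2nd, 2nd-last, ...), then move the last 3 characters to the front (rotate right by 3).
On "isiuix": the first step gives "ixsiiu", and the second then gives "iiuixs".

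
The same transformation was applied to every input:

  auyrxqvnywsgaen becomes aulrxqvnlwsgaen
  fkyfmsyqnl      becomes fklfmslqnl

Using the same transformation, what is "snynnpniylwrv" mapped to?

snlnnpnillwrv

The pattern: replace every "y" with "l".
Doing the same to "snynnpniylwrv": "snlnnpnillwrv".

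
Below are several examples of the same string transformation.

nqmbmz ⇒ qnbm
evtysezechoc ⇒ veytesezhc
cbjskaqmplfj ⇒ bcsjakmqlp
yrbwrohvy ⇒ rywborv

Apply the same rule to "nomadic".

In each case the input is transformed by: swap each adjacent pair of characters (1↔2, 3↔4, ...), then delete the last 2 characters.
Applying both steps to "nomadic": "onamidc", then "onami".
(Check on "evtysezechoc": → "veytesezhcco" → "veytesezhc" ✓)

onami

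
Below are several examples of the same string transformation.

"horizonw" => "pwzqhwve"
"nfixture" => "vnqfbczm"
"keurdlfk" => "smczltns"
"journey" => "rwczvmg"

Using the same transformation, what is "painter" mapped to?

What's happening: shift every letter 8 places forward in the alphabet (wrapping around).
So "painter" becomes "xiqvbmz".

xiqvbmz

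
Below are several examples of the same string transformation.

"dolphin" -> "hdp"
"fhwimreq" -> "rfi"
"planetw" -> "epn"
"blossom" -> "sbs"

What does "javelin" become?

Looking at the pairs, the operation is to move the last 3 characters to the front (rotate right by 3), then keep one character in every 3, starting at position 1 (positions 1st, 4th, 7th, ...).
For "javelin", step one produces "linjave"; step two turns that into "lje".

lje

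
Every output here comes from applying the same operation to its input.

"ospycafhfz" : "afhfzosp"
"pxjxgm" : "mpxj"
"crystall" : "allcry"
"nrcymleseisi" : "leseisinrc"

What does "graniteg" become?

teggra

Looking at the pairs, the operation is to move the first 3 characters to the end (rotate left by 3), then delete the first 2 characters.
"graniteg" → "teggra".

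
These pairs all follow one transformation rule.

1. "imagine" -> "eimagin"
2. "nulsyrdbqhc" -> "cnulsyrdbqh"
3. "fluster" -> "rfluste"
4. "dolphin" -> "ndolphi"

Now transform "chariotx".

The pattern: move the last character to the front.
"chariotx" → "xchariot".

xchariot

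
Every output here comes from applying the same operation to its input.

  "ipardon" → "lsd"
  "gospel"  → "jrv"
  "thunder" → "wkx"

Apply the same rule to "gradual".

jud

Looking at the pairs, the operation is to shift every letter 3 places forward in the alphabet (wrapping around), then keep only the first 3 characters.
Applying both steps to "gradual": "judgxdo", then "jud".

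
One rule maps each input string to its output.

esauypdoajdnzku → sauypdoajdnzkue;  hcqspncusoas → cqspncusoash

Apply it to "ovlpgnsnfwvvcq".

The pattern: move the first character to the end.
For "ovlpgnsnfwvvcq" the result is "vlpgnsnfwvvcqo".

vlpgnsnfwvvcqo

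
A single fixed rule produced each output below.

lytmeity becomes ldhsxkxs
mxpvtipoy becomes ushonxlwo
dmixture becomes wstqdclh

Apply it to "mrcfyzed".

exydclqb

What's happening: shift every letter 1 place backward in the alphabet (wrapping around), then move the first 3 characters to the end (rotate left by 3).
"mrcfyzed" → "lqbexydc" → "exydclqb".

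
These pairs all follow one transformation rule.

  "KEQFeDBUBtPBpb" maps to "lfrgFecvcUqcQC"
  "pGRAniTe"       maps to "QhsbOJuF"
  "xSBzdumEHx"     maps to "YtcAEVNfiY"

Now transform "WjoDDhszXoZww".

What's happening: shift every letter 1 place forward in the alphabet (wrapping around), then flip the case of every letter.
"WjoDDhszXoZww" → "XkpEEitaYpAxx" → "xKPeeITAyPaXX".

xKPeeITAyPaXX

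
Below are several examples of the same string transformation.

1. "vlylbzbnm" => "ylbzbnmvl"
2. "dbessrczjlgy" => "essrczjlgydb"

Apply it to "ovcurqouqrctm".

curqouqrctmov

Each output is the input with this applied: move the first 2 characters to the end (rotate left by 2).
On "ovcurqouqrctm" that produces "curqouqrctmov".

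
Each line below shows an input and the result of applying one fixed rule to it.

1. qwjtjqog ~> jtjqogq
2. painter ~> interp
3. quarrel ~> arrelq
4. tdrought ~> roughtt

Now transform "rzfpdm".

The transformation: move the first character to the end, then delete the first character.
For "rzfpdm", step one produces "zfpdmr"; step two turns that into "fpdmr".

fpdmr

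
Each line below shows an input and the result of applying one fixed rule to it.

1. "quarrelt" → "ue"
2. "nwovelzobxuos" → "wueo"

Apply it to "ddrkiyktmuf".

Looking at the pairs, the operation is to take characters alternately from the front and the back (1st, last, 2nd, 2nd-last, ...), then keep one character in every 3, starting at position 3 (positions 3rd, 6th, 9th, ...).
For "ddrkiyktmuf" the result is "dmi".

dmi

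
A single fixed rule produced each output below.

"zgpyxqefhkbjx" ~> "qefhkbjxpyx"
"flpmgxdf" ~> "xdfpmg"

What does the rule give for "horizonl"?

onlriz

The rule is to delete the first 2 characters, then move the first 3 characters to the end (rotate left by 3).
Starting from "horizonl": after the first operation, "rizonl"; after the second, "onlriz".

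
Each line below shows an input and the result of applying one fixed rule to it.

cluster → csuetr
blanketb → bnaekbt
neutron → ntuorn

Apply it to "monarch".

mancrh

In each case the input is transformed by: swap each adjacent pair of characters (1↔2, 3↔4, ...), then delete the first character.
Applying both steps to "monarch": "omancrh", then "mancrh".
(Check on "cluster": → "lcsuetr" → "csuetr" ✓)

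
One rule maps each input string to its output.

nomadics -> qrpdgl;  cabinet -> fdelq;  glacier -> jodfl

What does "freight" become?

iuhlj

What's happening: shift every letter 3 places forward in the alphabet (wrapping around), then delete the last 2 characters.
Applying both steps to "freight": "iuhljkw", then "iuhlj".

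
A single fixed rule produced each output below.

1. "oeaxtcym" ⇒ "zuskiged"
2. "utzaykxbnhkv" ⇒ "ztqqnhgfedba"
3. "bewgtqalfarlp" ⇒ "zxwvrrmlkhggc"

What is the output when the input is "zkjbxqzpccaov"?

wvuqpiihgffdb

In each case the input is transformed by: shift every letter 6 places forward in the alphabet (wrapping around), then sort the characters into reverse alphabetical order.
For "zkjbxqzpccaov", step one produces "fqphdwfviigub"; step two turns that into "wvuqpiihgffdb".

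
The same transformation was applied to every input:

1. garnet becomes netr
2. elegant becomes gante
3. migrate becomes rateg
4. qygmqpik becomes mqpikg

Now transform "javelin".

elinv

The transformation: delete the first 2 characters, then move the first character to the end.
Applying both steps to "javelin": "velin", then "elinv".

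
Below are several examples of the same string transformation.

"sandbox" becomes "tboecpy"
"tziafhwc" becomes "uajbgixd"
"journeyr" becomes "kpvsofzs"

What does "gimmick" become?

The rule is to shift every letter 1 place forward in the alphabet (wrapping around).
For "gimmick" the result is "hjnnjdl".

hjnnjdl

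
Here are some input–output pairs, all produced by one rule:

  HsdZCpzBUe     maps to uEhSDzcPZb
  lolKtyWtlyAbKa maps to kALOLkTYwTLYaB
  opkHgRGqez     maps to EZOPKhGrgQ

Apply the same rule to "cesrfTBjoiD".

IdCESRFtbJO

The transformation: flip the case of every letter, then move the last 2 characters to the front (rotate right by 2).
"cesrfTBjoiD" → "CESRFtbJOId" → "IdCESRFtbJO".
(Check on "opkHgRGqez": → "OPKhGrgQEZ" → "EZOPKhGrgQ" ✓)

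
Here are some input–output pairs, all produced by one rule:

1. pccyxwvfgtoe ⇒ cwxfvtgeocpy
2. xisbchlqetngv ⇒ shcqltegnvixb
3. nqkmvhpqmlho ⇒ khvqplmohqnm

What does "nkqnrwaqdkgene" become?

qwrqakdegenknn

The pattern: swap each adjacent pair of characters (1↔2, 3↔4, ...), then move the first 3 characters to the end (rotate left by 3).
On "nkqnrwaqdkgene": the first step gives "knnqwrqakdegen", and the second then gives "qwrqakdegenknn".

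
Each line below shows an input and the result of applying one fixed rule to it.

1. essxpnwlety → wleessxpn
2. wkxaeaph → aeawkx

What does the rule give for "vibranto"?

ranvib

Looking at the pairs, the operation is to delete the last 2 characters, then move the last 3 characters to the front (rotate right by 3).
Starting from "vibranto": after the first operation, "vibran"; after the second, "ranvib".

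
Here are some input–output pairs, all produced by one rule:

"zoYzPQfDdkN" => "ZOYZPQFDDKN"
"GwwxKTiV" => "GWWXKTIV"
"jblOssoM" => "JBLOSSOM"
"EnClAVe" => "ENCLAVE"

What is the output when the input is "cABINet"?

CABINET

The rule is to convert every letter to uppercase.
"cABINet" → "CABINET".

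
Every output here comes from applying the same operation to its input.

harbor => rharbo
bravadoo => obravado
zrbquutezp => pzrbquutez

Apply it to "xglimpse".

exglimps

What's happening: move the last character to the front.
Applying that to "xglimpse" gives "exglimps".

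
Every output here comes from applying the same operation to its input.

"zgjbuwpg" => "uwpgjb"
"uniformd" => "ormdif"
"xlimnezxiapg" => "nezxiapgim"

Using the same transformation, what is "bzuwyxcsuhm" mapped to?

Looking at the pairs, the operation is to delete the first 2 characters, then move the first 2 characters to the end (rotate left by 2).
"bzuwyxcsuhm" → "uwyxcsuhm" → "yxcsuhmuw".

yxcsuhmuw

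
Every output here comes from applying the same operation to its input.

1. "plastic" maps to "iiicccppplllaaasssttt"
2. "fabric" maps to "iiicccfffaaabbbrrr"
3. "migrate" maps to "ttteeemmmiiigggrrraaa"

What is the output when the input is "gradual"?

Looking at the pairs, the operation is to move the last 2 characters to the front (rotate right by 2), then repeat every character 3 times.
Applying that to "gradual" gives "aaalllgggrrraaaddduuu".

aaalllgggrrraaaddduuu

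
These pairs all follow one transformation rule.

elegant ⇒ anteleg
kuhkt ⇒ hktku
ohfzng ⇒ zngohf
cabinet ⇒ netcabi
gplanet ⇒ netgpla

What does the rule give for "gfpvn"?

Rule — move the last 3 characters to the front (rotate right by 3).
On "gfpvn" that produces "pvngf".

pvngf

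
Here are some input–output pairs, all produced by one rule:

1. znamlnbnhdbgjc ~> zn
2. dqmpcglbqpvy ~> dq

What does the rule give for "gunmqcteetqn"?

gu

Rule — keep only the first 2 characters.
On "gunmqcteetqn" that produces "gu".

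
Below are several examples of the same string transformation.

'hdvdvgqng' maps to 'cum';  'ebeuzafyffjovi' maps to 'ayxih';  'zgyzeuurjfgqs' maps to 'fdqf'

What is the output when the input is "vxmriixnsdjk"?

In each case the input is transformed by: shift every letter 1 place backward in the alphabet (wrapping around), then keep one character in every 3, starting at position 2 (positions 2nd, 5th, 8th, ...).
Applying both steps to "vxmriixnsdjk": "uwlqhhwmrcij", then "whmi".

whmi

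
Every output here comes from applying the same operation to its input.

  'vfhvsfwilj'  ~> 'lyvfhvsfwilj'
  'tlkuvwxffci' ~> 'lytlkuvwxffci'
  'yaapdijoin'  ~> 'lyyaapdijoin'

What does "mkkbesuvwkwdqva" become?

lymkkbesuvwkwdqva

Each output is the input with this applied: prepend "ly".
"mkkbesuvwkwdqva" → "lymkkbesuvwkwdqva".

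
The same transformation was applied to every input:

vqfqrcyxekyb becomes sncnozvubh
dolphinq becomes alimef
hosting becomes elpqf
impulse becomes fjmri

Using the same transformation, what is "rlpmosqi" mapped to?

Looking at the pairs, the operation is to delete the last 2 characters, then shift every letter 3 places backward in the alphabet (wrapping around).
On "rlpmosqi": the first step gives "rlpmos", and the second then gives "oimjlp".

oimjlp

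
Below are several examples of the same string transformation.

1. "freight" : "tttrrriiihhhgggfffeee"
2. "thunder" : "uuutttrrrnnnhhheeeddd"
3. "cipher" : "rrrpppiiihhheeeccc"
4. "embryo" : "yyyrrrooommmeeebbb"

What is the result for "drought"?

uuutttrrrooohhhgggddd

What's happening: sort the characters into reverse alphabetical order, then repeat every character 3 times.
Starting from "drought": after the first operation, "utrohgd"; after the second, "uuutttrrrooohhhgggddd".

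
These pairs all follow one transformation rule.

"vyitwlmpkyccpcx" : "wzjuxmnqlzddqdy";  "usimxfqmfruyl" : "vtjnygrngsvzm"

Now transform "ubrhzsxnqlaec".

vcsiatyormbfd

The transformation: shift every letter 1 place forward in the alphabet (wrapping around).
On "ubrhzsxnqlaec" that produces "vcsiatyormbfd".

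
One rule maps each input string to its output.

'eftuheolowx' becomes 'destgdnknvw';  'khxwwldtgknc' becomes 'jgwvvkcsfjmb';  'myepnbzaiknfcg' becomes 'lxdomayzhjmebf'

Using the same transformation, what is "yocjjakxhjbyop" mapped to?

xnbiizjwgiaxno

The rule is to shift every letter 1 place backward in the alphabet (wrapping around).
Applying that to "yocjjakxhjbyop" gives "xnbiizjwgiaxno".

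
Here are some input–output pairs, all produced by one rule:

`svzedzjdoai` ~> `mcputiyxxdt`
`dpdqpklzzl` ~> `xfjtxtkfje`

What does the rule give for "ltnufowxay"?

In each case the input is transformed by: shift every letter 6 places backward in the alphabet (wrapping around), then take characters alternately from the front and the back (1st, last, 2nd, 2nd-last, ...).
Working it through for "ltnufowxay": intermediate "fnhoziqrus", final "fsnuhroqzi".

fsnuhroqzi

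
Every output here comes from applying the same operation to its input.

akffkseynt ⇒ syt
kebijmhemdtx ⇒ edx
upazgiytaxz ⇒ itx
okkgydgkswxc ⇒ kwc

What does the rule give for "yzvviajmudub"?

mdb

The transformation: keep every other character starting from the second (positions 2nd, 4th, 6th, ...), then keep only the last 3 characters.
Starting from "yzvviajmudub": after the first operation, "zvamdb"; after the second, "mdb".
(Check on "okkgydgkswxc": → "kgdkwc" → "kwc" ✓)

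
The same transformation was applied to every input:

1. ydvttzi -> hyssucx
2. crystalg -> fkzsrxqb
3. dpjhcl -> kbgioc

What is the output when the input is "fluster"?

qdsrtke

Looking at the pairs, the operation is to shift every letter 1 place backward in the alphabet (wrapping around), then reverse the string.
"fluster" → "ektrsdq" → "qdsrtke".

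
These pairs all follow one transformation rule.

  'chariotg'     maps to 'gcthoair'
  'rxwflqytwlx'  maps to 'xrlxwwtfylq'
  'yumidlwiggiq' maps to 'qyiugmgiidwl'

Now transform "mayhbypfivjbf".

In each case the input is transformed by: reverse the string, then take characters alternately from the front and the back (1st, last, 2nd, 2nd-last, ...).
For "mayhbypfivjbf", step one produces "fbjvifpybhyam"; step two turns that into "fmbajyvhibfyp".
(Check on "yumidlwiggiq": → "qiggiwldimuy" → "qyiugmgiidwl" ✓)

fmbajyvhibfyp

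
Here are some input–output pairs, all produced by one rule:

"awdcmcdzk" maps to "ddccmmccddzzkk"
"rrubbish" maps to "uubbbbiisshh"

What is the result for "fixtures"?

xxttuurreess

The rule is to delete the first 2 characters, then double every character.
Starting from "fixtures": after the first operation, "xtures"; after the second, "xxttuurreess".
(Check on "rrubbish": → "ubbish" → "uubbbbiisshh" ✓)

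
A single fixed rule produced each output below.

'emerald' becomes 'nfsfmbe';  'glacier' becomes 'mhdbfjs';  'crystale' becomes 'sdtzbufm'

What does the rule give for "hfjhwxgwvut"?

Looking at the pairs, the operation is to shift every letter 1 place forward in the alphabet (wrapping around), then swap each adjacent pair of characters (1↔2, 3↔4, ...).
Working it through for "hfjhwxgwvut": intermediate "igkixyhxwvu", final "giikyxxhvwu".

giikyxxhvwu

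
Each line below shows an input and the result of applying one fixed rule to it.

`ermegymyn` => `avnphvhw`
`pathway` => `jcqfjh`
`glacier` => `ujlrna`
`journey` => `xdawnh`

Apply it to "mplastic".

yujbcrl

Rule — shift every letter 9 places forward in the alphabet (wrapping around), then delete the first character.
Starting from "mplastic": after the first operation, "vyujbcrl"; after the second, "yujbcrl".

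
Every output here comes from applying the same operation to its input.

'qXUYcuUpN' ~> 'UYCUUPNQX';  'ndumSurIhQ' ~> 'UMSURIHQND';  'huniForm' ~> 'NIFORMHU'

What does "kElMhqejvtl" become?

LMHQEJVTLKE

What's happening: move the first 2 characters to the end (rotate left by 2), then convert every letter to uppercase.
On "kElMhqejvtl": the first step gives "lMhqejvtlkE", and the second then gives "LMHQEJVTLKE".
(Check on "ndumSurIhQ": → "umSurIhQnd" → "UMSURIHQND" ✓)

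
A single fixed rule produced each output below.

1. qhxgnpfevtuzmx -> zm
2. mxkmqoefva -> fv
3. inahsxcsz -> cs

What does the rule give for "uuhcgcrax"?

ra

Each output is the input with this applied: move the last 3 characters to the front (rotate right by 3), then keep only the first 2 characters.
Applying both steps to "uuhcgcrax": "raxuuhcgc", then "ra".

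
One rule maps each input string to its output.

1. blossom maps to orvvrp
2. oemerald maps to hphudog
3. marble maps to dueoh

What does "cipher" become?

In each case the input is transformed by: shift every letter 3 places forward in the alphabet (wrapping around), then delete the first character.
Applying both steps to "cipher": "flskhu", then "lskhu".

lskhu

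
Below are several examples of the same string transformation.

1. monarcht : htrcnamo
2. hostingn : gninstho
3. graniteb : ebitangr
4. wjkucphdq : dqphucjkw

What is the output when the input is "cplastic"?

icstlacp

The rule is to reverse the string, then swap each adjacent pair of characters (1↔2, 3↔4, ...).
Doing the same to "cplastic": "icstlacp".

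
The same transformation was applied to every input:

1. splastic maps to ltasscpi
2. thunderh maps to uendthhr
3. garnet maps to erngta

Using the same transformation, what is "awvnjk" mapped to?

What's happening: take characters alternately from the front and the back (1st, last, 2nd, 2nd-last, ...), then swap the front and back halves of the string.
On "awvnjk": the first step gives "akwjvn", and the second then gives "jvnakw".
(Check on "splastic": → "scpiltas" → "ltasscpi" ✓)

jvnakw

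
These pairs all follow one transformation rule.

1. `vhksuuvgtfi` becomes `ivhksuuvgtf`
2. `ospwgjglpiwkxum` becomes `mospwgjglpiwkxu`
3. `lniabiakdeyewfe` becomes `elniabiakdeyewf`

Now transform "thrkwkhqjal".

The transformation: move the last character to the front.
Doing the same to "thrkwkhqjal": "lthrkwkhqja".

lthrkwkhqja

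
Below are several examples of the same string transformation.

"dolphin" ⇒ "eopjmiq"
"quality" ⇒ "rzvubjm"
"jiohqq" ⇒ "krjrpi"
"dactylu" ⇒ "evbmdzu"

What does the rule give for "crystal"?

The transformation: take characters alternately from the front and the back (1st, last, 2nd, 2nd-last, ...), then shift every letter 1 place forward in the alphabet (wrapping around).
So "crystal" becomes "dmsbzut".
(Check on "quality": → "qyutail" → "rzvubjm" ✓)

dmsbzut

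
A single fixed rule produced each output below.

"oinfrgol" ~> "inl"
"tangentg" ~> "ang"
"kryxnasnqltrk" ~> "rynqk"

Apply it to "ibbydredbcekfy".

In each case the input is transformed by: swap each adjacent pair of characters (1↔2, 3↔4, ...), then keep one character in every 3, starting at position 1 (positions 1st, 4th, 7th, ...).
Applying that to "ibbydredbcekfy" gives "bbdby".

bbdby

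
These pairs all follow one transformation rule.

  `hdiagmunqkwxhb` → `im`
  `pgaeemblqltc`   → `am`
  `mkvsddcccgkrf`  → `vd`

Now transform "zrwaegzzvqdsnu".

wg

Looking at the pairs, the operation is to keep one character in every 3, starting at position 3 (positions 3rd, 6th, 9th, ...), then delete the last 2 characters.
On "zrwaegzzvqdsnu": the first step gives "wgvs", and the second then gives "wg".
(Check on "hdiagmunqkwxhb": → "imqx" → "im" ✓)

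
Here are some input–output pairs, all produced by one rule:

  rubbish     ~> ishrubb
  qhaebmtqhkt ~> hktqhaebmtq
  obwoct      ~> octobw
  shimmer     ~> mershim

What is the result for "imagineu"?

neuimagi

In each case the input is transformed by: move the last 3 characters to the front (rotate right by 3).
On "imagineu" that produces "neuimagi".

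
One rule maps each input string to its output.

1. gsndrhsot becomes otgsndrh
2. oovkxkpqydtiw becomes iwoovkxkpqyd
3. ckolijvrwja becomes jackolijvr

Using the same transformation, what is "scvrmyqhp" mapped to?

What's happening: move the last 3 characters to the front (rotate right by 3), then delete the first character.
Starting from "scvrmyqhp": after the first operation, "qhpscvrmy"; after the second, "hpscvrmy".
(Check on "oovkxkpqydtiw": → "tiwoovkxkpqyd" → "iwoovkxkpqyd" ✓)

hpscvrmy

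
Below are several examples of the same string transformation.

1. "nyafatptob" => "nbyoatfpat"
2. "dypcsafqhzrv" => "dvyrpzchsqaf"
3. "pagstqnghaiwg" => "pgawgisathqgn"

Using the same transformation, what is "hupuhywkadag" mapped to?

In each case the input is transformed by: take characters alternately from the front and the back (1st, last, 2nd, 2nd-last, ...).
For "hupuhywkadag" the result is "hguapduahkyw".

hguapduahkyw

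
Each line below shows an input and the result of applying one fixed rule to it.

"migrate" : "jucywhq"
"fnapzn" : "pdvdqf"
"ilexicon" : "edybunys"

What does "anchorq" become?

Each output is the input with this applied: shift every letter 10 places backward in the alphabet (wrapping around), then move the last 2 characters to the front (rotate right by 2).
Applying both steps to "anchorq": "qdsxehg", then "hgqdsxe".
(Check on "migrate": → "cywhqju" → "jucywhq" ✓)

hgqdsxe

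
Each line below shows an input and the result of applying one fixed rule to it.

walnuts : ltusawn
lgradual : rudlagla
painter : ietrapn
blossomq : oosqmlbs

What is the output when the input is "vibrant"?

The pattern: swap each adjacent pair of characters (1↔2, 3↔4, ...), then move the first 3 characters to the end (rotate left by 3).
Starting from "vibrant": after the first operation, "ivrbnat"; after the second, "bnativr".
(Check on "painter": → "apnietr" → "ietrapn" ✓)

bnativr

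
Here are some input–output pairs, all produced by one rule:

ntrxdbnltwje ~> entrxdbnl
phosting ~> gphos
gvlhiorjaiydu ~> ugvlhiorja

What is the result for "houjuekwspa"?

ahoujuek

The rule is to move the last character to the front, then delete the last 3 characters.
For "houjuekwspa" the result is "ahoujuek".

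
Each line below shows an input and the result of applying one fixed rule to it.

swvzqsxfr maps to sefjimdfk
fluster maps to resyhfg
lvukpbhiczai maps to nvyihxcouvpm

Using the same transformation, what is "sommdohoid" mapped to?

vqfbzzqbub

Rule — shift every letter 13 places forward in the alphabet (wrapping around) — i.e. ROT13, then move the last 2 characters to the front (rotate right by 2).
Starting from "sommdohoid": after the first operation, "fbzzqbubvq"; after the second, "vqfbzzqbub".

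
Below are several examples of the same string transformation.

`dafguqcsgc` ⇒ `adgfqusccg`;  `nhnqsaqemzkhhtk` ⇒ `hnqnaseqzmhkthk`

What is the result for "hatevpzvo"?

ahetpvvzo

In each case the input is transformed by: swap each adjacent pair of characters (1↔2, 3↔4, ...).
So "hatevpzvo" becomes "ahetpvvzo".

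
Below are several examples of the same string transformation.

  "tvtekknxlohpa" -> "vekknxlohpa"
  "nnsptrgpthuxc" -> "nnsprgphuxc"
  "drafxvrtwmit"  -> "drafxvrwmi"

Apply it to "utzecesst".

The pattern: remove every "t".
Applying that to "utzecesst" gives "uzecess".

uzecess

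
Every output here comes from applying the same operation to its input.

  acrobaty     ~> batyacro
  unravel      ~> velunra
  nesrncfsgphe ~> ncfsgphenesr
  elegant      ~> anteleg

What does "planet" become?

etplan

Each output is the input with this applied: move the first 3 characters to the end (rotate left by 3), then move the first character to the end.
For "planet", step one produces "netpla"; step two turns that into "etplan".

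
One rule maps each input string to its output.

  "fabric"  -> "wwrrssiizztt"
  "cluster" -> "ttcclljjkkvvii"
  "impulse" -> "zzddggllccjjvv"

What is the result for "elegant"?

vvccvvxxrreekk

Each output is the input with this applied: double every character, then shift every letter 9 places backward in the alphabet (wrapping around).
For "elegant", step one produces "eelleeggaanntt"; step two turns that into "vvccvvxxrreekk".
(Check on "cluster": → "cclluusstteerr" → "ttcclljjkkvvii" ✓)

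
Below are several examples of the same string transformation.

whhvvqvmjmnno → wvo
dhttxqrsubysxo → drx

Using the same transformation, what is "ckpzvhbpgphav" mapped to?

What's happening: keep one character in every 3, starting at position 1 (positions 1st, 4th, 7th, ...), then keep every other character starting from the first (positions 1st, 3rd, 5th, ...).
For "ckpzvhbpgphav" the result is "cbv".
(Check on "dhttxqrsubysxo": → "dtrbx" → "drx" ✓)

cbv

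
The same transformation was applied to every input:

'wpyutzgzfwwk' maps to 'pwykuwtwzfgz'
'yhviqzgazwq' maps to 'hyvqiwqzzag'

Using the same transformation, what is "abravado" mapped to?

baroadva

The rule is to move the first character to the end, then take characters alternately from the front and the back (1st, last, 2nd, 2nd-last, ...).
Working it through for "abravado": intermediate "bravadoa", final "baroadva".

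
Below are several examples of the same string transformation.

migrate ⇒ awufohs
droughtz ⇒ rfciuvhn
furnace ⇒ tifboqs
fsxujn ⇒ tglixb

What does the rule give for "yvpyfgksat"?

In each case the input is transformed by: shift every letter 12 places backward in the alphabet (wrapping around).
For "yvpyfgksat" the result is "mjdmtuygoh".

mjdmtuygoh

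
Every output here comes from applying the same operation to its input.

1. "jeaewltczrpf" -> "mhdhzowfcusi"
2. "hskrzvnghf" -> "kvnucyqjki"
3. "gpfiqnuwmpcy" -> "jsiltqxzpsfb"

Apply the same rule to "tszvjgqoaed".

The transformation: shift every letter 3 places forward in the alphabet (wrapping around).
Applying that to "tszvjgqoaed" gives "wvcymjtrdhg".

wvcymjtrdhg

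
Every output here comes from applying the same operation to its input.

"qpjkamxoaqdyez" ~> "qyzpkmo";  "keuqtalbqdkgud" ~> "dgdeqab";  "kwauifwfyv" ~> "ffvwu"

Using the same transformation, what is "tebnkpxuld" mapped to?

The pattern: keep every other character starting from the second (positions 2nd, 4th, 6th, ...), then move the last 3 characters to the front (rotate right by 3).
Working it through for "tebnkpxuld": intermediate "enpud", final "puden".

puden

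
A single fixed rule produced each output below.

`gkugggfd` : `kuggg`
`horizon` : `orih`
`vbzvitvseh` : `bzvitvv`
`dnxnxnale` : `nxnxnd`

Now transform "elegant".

The rule is to delete the last 3 characters, then move the first character to the end.
On "elegant": the first step gives "eleg", and the second then gives "lege".

lege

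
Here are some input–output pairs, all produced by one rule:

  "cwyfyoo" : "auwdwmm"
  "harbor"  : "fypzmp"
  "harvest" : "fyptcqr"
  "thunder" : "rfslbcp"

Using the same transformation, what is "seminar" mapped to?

qckglyp

What's happening: shift every letter 2 places backward in the alphabet (wrapping around).
Doing the same to "seminar": "qckglyp".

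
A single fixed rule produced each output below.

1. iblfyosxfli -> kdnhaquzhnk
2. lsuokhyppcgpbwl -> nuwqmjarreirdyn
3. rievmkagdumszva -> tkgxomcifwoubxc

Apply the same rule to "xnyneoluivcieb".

Each output is the input with this applied: shift every letter 2 places forward in the alphabet (wrapping around).
"xnyneoluivcieb" → "zpapgqnwkxekgd".

zpapgqnwkxekgd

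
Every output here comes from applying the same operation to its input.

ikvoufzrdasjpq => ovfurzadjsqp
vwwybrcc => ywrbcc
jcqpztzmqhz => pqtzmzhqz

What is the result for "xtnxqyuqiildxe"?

xnyqquiidlex

The rule is to delete the first 2 characters, then swap each adjacent pair of characters (1↔2, 3↔4, ...).
Working it through for "xtnxqyuqiildxe": intermediate "nxqyuqiildxe", final "xnyqquiidlex".
(Check on "vwwybrcc": → "wybrcc" → "ywrbcc" ✓)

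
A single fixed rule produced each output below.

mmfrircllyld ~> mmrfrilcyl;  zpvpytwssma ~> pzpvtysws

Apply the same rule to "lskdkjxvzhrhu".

sldkjkvxhzr

Each output is the input with this applied: delete the last 2 characters, then swap each adjacent pair of characters (1↔2, 3↔4, ...).
Applying both steps to "lskdkjxvzhrhu": "lskdkjxvzhr", then "sldkjkvxhzr".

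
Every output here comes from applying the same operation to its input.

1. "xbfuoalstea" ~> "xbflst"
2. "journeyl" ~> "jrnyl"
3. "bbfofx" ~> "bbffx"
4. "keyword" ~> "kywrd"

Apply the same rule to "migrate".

What's happening: remove every vowel.
So "migrate" becomes "mgrt".

mgrt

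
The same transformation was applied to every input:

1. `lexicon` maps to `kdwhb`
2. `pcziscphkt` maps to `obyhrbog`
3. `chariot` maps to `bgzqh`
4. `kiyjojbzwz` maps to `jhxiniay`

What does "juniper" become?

itmho

Each output is the input with this applied: shift every letter 1 place backward in the alphabet (wrapping around), then delete the last 2 characters.
Applying both steps to "juniper": "itmhodq", then "itmho".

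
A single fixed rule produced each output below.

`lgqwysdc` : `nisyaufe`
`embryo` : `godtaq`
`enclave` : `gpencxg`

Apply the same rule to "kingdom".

mkpifqo

The transformation: shift every letter 2 places forward in the alphabet (wrapping around).
Doing the same to "kingdom": "mkpifqo".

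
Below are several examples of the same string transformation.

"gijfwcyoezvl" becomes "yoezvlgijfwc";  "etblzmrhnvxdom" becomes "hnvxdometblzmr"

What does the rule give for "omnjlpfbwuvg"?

fbwuvgomnjlp

The pattern: swap the front and back halves of the string.
"omnjlpfbwuvg" → "fbwuvgomnjlp".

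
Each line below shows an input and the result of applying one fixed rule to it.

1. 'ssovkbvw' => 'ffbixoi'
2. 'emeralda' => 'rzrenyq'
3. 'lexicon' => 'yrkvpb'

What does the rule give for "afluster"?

nsyhfgr

The rule is to delete the last character, then shift every letter 13 places forward in the alphabet (wrapping around) — i.e. ROT13.
Starting from "afluster": after the first operation, "afluste"; after the second, "nsyhfgr".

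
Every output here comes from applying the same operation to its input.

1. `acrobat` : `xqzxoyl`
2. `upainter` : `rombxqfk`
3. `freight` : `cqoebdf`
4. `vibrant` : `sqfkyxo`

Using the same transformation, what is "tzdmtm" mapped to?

qjwqaj

The rule is to shift every letter 3 places backward in the alphabet (wrapping around), then take characters alternately from the front and the back (1st, last, 2nd, 2nd-last, ...).
"tzdmtm" → "qwajqj" → "qjwqaj".
(Check on "upainter": → "rmxfkqbo" → "rombxqfk" ✓)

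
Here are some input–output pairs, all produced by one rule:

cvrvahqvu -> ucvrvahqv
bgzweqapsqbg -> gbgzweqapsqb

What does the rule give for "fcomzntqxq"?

qfcomzntqx

The pattern: move the last character to the front.
So "fcomzntqxq" becomes "qfcomzntqx".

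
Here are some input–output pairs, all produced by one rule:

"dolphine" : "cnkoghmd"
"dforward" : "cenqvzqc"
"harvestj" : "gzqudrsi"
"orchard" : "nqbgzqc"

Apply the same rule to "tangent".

The transformation: shift every letter 1 place backward in the alphabet (wrapping around).
So "tangent" becomes "szmfdms".

szmfdms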